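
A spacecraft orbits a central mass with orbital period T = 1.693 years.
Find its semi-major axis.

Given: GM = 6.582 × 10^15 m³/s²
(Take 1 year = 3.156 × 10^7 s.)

Convert to SI: T = 1.693 years = 5.34311e+07 s.
Invert Kepler's third law: a = (GM · T² / (4π²))^(1/3).
Substituting T = 5.34311e+07 s and GM = 6.582e+15 m³/s²:
a = (6.582e+15 · (5.34311e+07)² / (4π²))^(1/3) m
a ≈ 7.808e+09 m = 7.808 Gm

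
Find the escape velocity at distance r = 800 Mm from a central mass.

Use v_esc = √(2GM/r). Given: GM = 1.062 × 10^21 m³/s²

Convert to SI: r = 800 Mm = 8e+08 m.
Escape velocity comes from setting total energy to zero: ½v² − GM/r = 0 ⇒ v_esc = √(2GM / r).
v_esc = √(2 · 1.062e+21 / 8e+08) m/s ≈ 1.629e+06 m/s = 1629 km/s.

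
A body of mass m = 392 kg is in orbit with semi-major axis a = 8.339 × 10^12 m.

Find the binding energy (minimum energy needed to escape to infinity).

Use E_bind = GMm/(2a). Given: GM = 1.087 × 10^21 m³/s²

Total orbital energy is E = −GMm/(2a); binding energy is E_bind = −E = GMm/(2a).
E_bind = 1.087e+21 · 392 / (2 · 8.339e+12) J ≈ 2.555e+10 J = 25.55 GJ.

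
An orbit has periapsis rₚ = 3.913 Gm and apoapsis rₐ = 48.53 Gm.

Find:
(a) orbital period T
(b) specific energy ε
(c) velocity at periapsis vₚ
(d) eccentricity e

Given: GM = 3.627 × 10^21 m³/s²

Convert to SI: rₚ = 3.913 Gm = 3.913e+09 m; rₐ = 48.53 Gm = 4.853e+10 m.
(a) With a = (rₚ + rₐ)/2 = 2.62215e+10 m, T = 2π √(a³/GM) = 2π √((2.62215e+10)³/3.627e+21) s ≈ 4.43e+05 s
(b) With a = (rₚ + rₐ)/2 = 2.62215e+10 m, ε = −GM/(2a) = −3.627e+21/(2 · 2.62215e+10) J/kg ≈ -6.916e+10 J/kg
(c) With a = (rₚ + rₐ)/2 = 2.62215e+10 m, vₚ = √(GM (2/rₚ − 1/a)) = √(3.627e+21 · (2/3.913e+09 − 1/2.62215e+10)) m/s ≈ 1.31e+06 m/s
(d) e = (rₐ − rₚ)/(rₐ + rₚ) = (4.853e+10 − 3.913e+09)/(4.853e+10 + 3.913e+09) ≈ 0.8508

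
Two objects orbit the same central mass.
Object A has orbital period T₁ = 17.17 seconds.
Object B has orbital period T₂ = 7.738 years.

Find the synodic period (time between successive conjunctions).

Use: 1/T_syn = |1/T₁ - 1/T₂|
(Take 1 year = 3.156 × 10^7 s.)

Convert to SI: T₂ = 7.738 years = 2.44211e+08 s.
T_syn = |T₁ · T₂ / (T₁ − T₂)|.
T_syn = |17.17 · 2.44211e+08 / (17.17 − 2.44211e+08)| s ≈ 17.17 s = 17.17 seconds.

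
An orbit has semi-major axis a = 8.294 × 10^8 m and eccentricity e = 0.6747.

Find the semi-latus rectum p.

p = a (1 − e²).
p = 8.294e+08 · (1 − (0.6747)²) = 8.294e+08 · 0.54478 ≈ 4.518e+08 m = 4.518 × 10^8 m.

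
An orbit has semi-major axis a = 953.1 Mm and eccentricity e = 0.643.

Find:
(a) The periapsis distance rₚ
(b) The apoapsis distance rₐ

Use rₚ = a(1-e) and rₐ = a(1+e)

Convert to SI: a = 953.1 Mm = 9.531e+08 m.
(a) rₚ = a(1 − e) = 9.531e+08 · (1 − 0.643) = 9.531e+08 · 0.357 ≈ 3.403e+08 m = 340.3 Mm.
(b) rₐ = a(1 + e) = 9.531e+08 · (1 + 0.643) = 9.531e+08 · 1.643 ≈ 1.566e+09 m = 1.566 Gm.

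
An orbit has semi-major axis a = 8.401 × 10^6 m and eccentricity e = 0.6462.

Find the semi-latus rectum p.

p = a (1 − e²).
p = 8.401e+06 · (1 − (0.6462)²) = 8.401e+06 · 0.582426 ≈ 4.893e+06 m = 4.893 × 10^6 m.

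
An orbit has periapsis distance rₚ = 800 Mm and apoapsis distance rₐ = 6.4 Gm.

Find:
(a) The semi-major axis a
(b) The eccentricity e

Convert to SI: rₚ = 800 Mm = 8e+08 m; rₐ = 6.4 Gm = 6.4e+09 m.
(a) a = (rₚ + rₐ) / 2 = (8e+08 + 6.4e+09) / 2 ≈ 3.6e+09 m = 3.6 Gm.
(b) e = (rₐ − rₚ) / (rₐ + rₚ) = (6.4e+09 − 8e+08) / (6.4e+09 + 8e+08) ≈ 0.7778.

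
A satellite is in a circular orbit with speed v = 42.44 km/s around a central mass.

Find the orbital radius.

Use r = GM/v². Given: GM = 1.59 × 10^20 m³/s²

Convert to SI: v = 42.44 km/s = 42440 m/s.
For a circular orbit, v² = GM / r, so r = GM / v².
r = 1.59e+20 / (42440)² m ≈ 8.828e+10 m = 8.828 × 10^10 m.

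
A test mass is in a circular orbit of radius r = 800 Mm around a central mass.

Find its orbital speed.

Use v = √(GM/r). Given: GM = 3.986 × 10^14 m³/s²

Convert to SI: r = 800 Mm = 8e+08 m.
For a circular orbit, gravity supplies the centripetal force, so v = √(GM / r).
v = √(3.986e+14 / 8e+08) m/s ≈ 705.9 m/s = 705.9 m/s.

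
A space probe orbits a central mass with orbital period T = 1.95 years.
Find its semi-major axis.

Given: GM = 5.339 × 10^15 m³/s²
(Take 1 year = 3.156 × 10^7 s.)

Convert to SI: T = 1.95 years = 6.1542e+07 s.
Invert Kepler's third law: a = (GM · T² / (4π²))^(1/3).
Substituting T = 6.1542e+07 s and GM = 5.339e+15 m³/s²:
a = (5.339e+15 · (6.1542e+07)² / (4π²))^(1/3) m
a ≈ 8.001e+09 m = 8.001 Gm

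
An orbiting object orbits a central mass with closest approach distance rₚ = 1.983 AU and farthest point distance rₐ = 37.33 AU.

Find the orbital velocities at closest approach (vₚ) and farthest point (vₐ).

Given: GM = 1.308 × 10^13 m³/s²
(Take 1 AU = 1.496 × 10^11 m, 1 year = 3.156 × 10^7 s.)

Convert to SI: rₚ = 1.983 AU = 2.96657e+11 m; rₐ = 37.33 AU = 5.58457e+12 m.
Use the vis-viva equation v² = GM(2/r − 1/a) with a = (rₚ + rₐ)/2 = (2.96657e+11 + 5.58457e+12)/2 = 2.94061e+12 m.
vₚ = √(GM · (2/rₚ − 1/a)) = √(1.308e+13 · (2/2.96657e+11 − 1/2.94061e+12)) m/s ≈ 9.151 m/s = 0.00193 AU/year.
vₐ = √(GM · (2/rₐ − 1/a)) = √(1.308e+13 · (2/5.58457e+12 − 1/2.94061e+12)) m/s ≈ 0.4861 m/s = 0.0001025 AU/year.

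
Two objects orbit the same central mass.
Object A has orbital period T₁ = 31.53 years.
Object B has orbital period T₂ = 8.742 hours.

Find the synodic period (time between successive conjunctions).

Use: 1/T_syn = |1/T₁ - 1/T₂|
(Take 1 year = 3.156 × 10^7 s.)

Convert to SI: T₁ = 31.53 years = 9.95087e+08 s; T₂ = 8.742 hours = 31471.2 s.
T_syn = |T₁ · T₂ / (T₁ − T₂)|.
T_syn = |9.95087e+08 · 31471.2 / (9.95087e+08 − 31471.2)| s ≈ 3.147e+04 s = 8.742 hours.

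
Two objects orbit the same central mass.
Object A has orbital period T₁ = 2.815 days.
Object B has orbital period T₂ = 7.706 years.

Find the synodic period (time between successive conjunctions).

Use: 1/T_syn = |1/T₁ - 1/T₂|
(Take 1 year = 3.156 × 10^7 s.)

Convert to SI: T₁ = 2.815 days = 243216 s; T₂ = 7.706 years = 2.43201e+08 s.
T_syn = |T₁ · T₂ / (T₁ − T₂)|.
T_syn = |243216 · 2.43201e+08 / (243216 − 2.43201e+08)| s ≈ 2.435e+05 s = 2.818 days.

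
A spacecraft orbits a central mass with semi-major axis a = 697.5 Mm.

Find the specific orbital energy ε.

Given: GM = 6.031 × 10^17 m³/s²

Convert to SI: a = 697.5 Mm = 6.975e+08 m.
ε = −GM / (2a).
ε = −6.031e+17 / (2 · 6.975e+08) J/kg ≈ -4.323e+08 J/kg = -432.3 MJ/kg.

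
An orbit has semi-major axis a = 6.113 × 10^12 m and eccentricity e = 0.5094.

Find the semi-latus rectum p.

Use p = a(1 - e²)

p = a (1 − e²).
p = 6.113e+12 · (1 − (0.5094)²) = 6.113e+12 · 0.740512 ≈ 4.527e+12 m = 4.527 × 10^12 m.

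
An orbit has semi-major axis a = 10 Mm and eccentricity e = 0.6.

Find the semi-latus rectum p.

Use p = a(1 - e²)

Convert to SI: a = 10 Mm = 1e+07 m.
p = a (1 − e²).
p = 1e+07 · (1 − (0.6)²) = 1e+07 · 0.64 ≈ 6.4e+06 m = 6.4 Mm.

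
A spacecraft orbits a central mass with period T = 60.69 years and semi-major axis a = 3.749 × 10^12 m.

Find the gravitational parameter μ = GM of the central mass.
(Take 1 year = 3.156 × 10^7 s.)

Convert to SI: T = 60.69 years = 1.91538e+09 s.
GM = 4π² · a³ / T².
GM = 4π² · (3.749e+12)³ / (1.91538e+09)² m³/s² ≈ 5.67e+20 m³/s² = 5.67 × 10^20 m³/s².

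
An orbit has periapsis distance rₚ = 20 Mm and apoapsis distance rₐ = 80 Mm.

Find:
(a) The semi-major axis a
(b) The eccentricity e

Convert to SI: rₚ = 20 Mm = 2e+07 m; rₐ = 80 Mm = 8e+07 m.
(a) a = (rₚ + rₐ) / 2 = (2e+07 + 8e+07) / 2 ≈ 5e+07 m = 50 Mm.
(b) e = (rₐ − rₚ) / (rₐ + rₚ) = (8e+07 − 2e+07) / (8e+07 + 2e+07) ≈ 0.6.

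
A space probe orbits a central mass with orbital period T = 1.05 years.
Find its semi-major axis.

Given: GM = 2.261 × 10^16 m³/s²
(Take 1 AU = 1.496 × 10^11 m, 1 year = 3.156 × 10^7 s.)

Convert to SI: T = 1.05 years = 3.3138e+07 s.
Invert Kepler's third law: a = (GM · T² / (4π²))^(1/3).
Substituting T = 3.3138e+07 s and GM = 2.261e+16 m³/s²:
a = (2.261e+16 · (3.3138e+07)² / (4π²))^(1/3) m
a ≈ 8.568e+09 m = 0.05727 AU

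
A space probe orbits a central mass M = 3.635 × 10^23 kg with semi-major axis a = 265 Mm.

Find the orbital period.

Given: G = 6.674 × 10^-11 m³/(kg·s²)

Convert to SI: a = 265 Mm = 2.65e+08 m.
GM = G · M = 6.674e-11 · 3.635e+23 = 2.426e+13 m³/s².
Kepler's third law: T = 2π √(a³ / GM).
Substituting a = 2.65e+08 m and GM = 2.426e+13 m³/s²:
T = 2π √((2.65e+08)³ / 2.426e+13) s
T ≈ 5.503e+06 s = 63.69 days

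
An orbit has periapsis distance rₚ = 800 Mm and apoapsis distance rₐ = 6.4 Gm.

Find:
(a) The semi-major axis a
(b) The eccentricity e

Convert to SI: rₚ = 800 Mm = 8e+08 m; rₐ = 6.4 Gm = 6.4e+09 m.
(a) a = (rₚ + rₐ) / 2 = (8e+08 + 6.4e+09) / 2 ≈ 3.6e+09 m = 3.6 Gm.
(b) e = (rₐ − rₚ) / (rₐ + rₚ) = (6.4e+09 − 8e+08) / (6.4e+09 + 8e+08) ≈ 0.7778.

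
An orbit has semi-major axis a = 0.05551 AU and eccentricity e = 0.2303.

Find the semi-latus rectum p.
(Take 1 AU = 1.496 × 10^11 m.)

Convert to SI: a = 0.05551 AU = 8.3043e+09 m.
p = a (1 − e²).
p = 8.3043e+09 · (1 − (0.2303)²) = 8.3043e+09 · 0.946962 ≈ 7.864e+09 m = 0.05257 AU.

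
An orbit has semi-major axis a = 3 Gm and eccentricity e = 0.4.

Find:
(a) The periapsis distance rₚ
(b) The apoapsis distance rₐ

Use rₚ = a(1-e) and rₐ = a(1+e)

Convert to SI: a = 3 Gm = 3e+09 m.
(a) rₚ = a(1 − e) = 3e+09 · (1 − 0.4) = 3e+09 · 0.6 ≈ 1.8e+09 m = 1.8 Gm.
(b) rₐ = a(1 + e) = 3e+09 · (1 + 0.4) = 3e+09 · 1.4 ≈ 4.2e+09 m = 4.2 Gm.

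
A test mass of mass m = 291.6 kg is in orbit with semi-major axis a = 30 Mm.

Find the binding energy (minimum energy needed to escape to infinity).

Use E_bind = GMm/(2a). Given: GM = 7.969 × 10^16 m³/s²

Convert to SI: a = 30 Mm = 3e+07 m.
Total orbital energy is E = −GMm/(2a); binding energy is E_bind = −E = GMm/(2a).
E_bind = 7.969e+16 · 291.6 / (2 · 3e+07) J ≈ 3.873e+11 J = 387.3 GJ.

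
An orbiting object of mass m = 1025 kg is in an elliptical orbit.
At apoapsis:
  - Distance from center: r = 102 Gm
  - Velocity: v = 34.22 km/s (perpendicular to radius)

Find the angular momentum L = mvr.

Convert to SI: r = 102 Gm = 1.02e+11 m; v = 34.22 km/s = 34220 m/s.
Since v is perpendicular to r, L = m · v · r.
L = 1025 · 34220 · 1.02e+11 kg·m²/s ≈ 3.578e+18 kg·m²/s.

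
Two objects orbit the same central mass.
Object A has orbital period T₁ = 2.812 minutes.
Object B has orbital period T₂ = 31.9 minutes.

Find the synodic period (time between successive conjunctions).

Convert to SI: T₁ = 2.812 minutes = 168.72 s; T₂ = 31.9 minutes = 1914 s.
T_syn = |T₁ · T₂ / (T₁ − T₂)|.
T_syn = |168.72 · 1914 / (168.72 − 1914)| s ≈ 185 s = 3.084 minutes.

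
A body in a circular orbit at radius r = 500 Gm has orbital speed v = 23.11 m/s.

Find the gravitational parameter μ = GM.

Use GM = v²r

Convert to SI: r = 500 Gm = 5e+11 m.
For a circular orbit v² = GM/r, so GM = v² · r.
GM = (23.11)² · 5e+11 m³/s² ≈ 2.67e+14 m³/s² = 2.67 × 10^14 m³/s².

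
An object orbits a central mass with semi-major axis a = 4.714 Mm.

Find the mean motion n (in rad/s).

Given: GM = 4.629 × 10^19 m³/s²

Convert to SI: a = 4.714 Mm = 4.714e+06 m.
n = √(GM / a³).
n = √(4.629e+19 / (4.714e+06)³) rad/s ≈ 0.6648 rad/s.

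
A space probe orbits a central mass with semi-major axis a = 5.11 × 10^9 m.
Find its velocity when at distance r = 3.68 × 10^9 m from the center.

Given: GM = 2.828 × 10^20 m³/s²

Vis-viva: v = √(GM · (2/r − 1/a)).
2/r − 1/a = 2/3.68e+09 − 1/5.11e+09 = 3.47784e-10 m⁻¹.
v = √(2.828e+20 · 3.47784e-10) m/s ≈ 3.136e+05 m/s = 313.6 km/s.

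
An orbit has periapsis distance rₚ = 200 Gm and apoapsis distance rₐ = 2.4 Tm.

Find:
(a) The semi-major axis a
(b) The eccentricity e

Convert to SI: rₚ = 200 Gm = 2e+11 m; rₐ = 2.4 Tm = 2.4e+12 m.
(a) a = (rₚ + rₐ) / 2 = (2e+11 + 2.4e+12) / 2 ≈ 1.3e+12 m = 1.3 Tm.
(b) e = (rₐ − rₚ) / (rₐ + rₚ) = (2.4e+12 − 2e+11) / (2.4e+12 + 2e+11) ≈ 0.8462.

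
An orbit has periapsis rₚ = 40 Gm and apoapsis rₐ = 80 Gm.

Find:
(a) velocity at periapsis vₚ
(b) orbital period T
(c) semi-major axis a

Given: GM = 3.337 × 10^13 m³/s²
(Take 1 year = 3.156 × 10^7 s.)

Convert to SI: rₚ = 40 Gm = 4e+10 m; rₐ = 80 Gm = 8e+10 m.
(a) With a = (rₚ + rₐ)/2 = 6e+10 m, vₚ = √(GM (2/rₚ − 1/a)) = √(3.337e+13 · (2/4e+10 − 1/6e+10)) m/s ≈ 33.35 m/s
(b) With a = (rₚ + rₐ)/2 = 6e+10 m, T = 2π √(a³/GM) = 2π √((6e+10)³/3.337e+13) s ≈ 1.599e+10 s
(c) a = (rₚ + rₐ)/2 = (4e+10 + 8e+10)/2 ≈ 6e+10 m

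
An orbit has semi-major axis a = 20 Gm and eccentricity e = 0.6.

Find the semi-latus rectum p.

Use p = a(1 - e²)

Convert to SI: a = 20 Gm = 2e+10 m.
p = a (1 − e²).
p = 2e+10 · (1 − (0.6)²) = 2e+10 · 0.64 ≈ 1.28e+10 m = 12.8 Gm.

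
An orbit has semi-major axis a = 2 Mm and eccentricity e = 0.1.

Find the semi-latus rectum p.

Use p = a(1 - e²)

Convert to SI: a = 2 Mm = 2e+06 m.
p = a (1 − e²).
p = 2e+06 · (1 − (0.1)²) = 2e+06 · 0.99 ≈ 1.98e+06 m = 1.98 Mm.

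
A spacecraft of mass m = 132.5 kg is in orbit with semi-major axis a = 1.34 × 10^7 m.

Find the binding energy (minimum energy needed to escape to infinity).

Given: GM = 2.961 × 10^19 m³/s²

Total orbital energy is E = −GMm/(2a); binding energy is E_bind = −E = GMm/(2a).
E_bind = 2.961e+19 · 132.5 / (2 · 1.34e+07) J ≈ 1.464e+14 J = 146.4 TJ.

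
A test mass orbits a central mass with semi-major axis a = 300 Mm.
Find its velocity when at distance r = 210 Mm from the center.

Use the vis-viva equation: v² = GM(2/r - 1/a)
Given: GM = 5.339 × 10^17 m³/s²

Convert to SI: a = 300 Mm = 3e+08 m; r = 210 Mm = 2.1e+08 m.
Vis-viva: v = √(GM · (2/r − 1/a)).
2/r − 1/a = 2/2.1e+08 − 1/3e+08 = 6.19048e-09 m⁻¹.
v = √(5.339e+17 · 6.19048e-09) m/s ≈ 5.749e+04 m/s = 57.49 km/s.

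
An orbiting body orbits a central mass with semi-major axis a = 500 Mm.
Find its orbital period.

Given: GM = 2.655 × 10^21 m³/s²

Convert to SI: a = 500 Mm = 5e+08 m.
Kepler's third law: T = 2π √(a³ / GM).
Substituting a = 5e+08 m and GM = 2.655e+21 m³/s²:
T = 2π √((5e+08)³ / 2.655e+21) s
T ≈ 1363 s = 22.72 minutes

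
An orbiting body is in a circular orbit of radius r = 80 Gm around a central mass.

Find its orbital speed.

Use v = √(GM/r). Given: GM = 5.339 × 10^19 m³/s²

Convert to SI: r = 80 Gm = 8e+10 m.
For a circular orbit, gravity supplies the centripetal force, so v = √(GM / r).
v = √(5.339e+19 / 8e+10) m/s ≈ 2.583e+04 m/s = 25.83 km/s.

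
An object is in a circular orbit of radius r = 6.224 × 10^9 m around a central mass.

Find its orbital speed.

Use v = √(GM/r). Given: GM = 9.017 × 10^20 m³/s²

For a circular orbit, gravity supplies the centripetal force, so v = √(GM / r).
v = √(9.017e+20 / 6.224e+09) m/s ≈ 3.806e+05 m/s = 380.6 km/s.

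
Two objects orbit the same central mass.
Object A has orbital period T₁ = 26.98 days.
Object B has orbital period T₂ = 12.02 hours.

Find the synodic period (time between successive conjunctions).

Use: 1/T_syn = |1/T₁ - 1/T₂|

Convert to SI: T₁ = 26.98 days = 2.33107e+06 s; T₂ = 12.02 hours = 43272 s.
T_syn = |T₁ · T₂ / (T₁ − T₂)|.
T_syn = |2.33107e+06 · 43272 / (2.33107e+06 − 43272)| s ≈ 4.409e+04 s = 12.25 hours.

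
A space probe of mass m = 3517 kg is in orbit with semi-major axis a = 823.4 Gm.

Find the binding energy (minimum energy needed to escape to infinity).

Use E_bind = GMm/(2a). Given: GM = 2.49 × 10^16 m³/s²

Convert to SI: a = 823.4 Gm = 8.234e+11 m.
Total orbital energy is E = −GMm/(2a); binding energy is E_bind = −E = GMm/(2a).
E_bind = 2.49e+16 · 3517 / (2 · 8.234e+11) J ≈ 5.318e+07 J = 53.18 MJ.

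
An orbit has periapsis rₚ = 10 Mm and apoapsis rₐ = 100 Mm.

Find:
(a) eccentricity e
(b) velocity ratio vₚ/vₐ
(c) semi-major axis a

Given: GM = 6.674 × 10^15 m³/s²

Convert to SI: rₚ = 10 Mm = 1e+07 m; rₐ = 100 Mm = 1e+08 m.
(a) e = (rₐ − rₚ)/(rₐ + rₚ) = (1e+08 − 1e+07)/(1e+08 + 1e+07) ≈ 0.8182
(b) Conservation of angular momentum (rₚvₚ = rₐvₐ) gives vₚ/vₐ = rₐ/rₚ = 1e+08/1e+07 ≈ 10
(c) a = (rₚ + rₐ)/2 = (1e+07 + 1e+08)/2 ≈ 5.5e+07 m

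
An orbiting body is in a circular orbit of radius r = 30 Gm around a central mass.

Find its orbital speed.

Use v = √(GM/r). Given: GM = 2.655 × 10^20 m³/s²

Convert to SI: r = 30 Gm = 3e+10 m.
For a circular orbit, gravity supplies the centripetal force, so v = √(GM / r).
v = √(2.655e+20 / 3e+10) m/s ≈ 9.407e+04 m/s = 94.07 km/s.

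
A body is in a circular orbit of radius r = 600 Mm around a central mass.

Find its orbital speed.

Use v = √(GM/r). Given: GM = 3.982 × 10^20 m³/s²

Convert to SI: r = 600 Mm = 6e+08 m.
For a circular orbit, gravity supplies the centripetal force, so v = √(GM / r).
v = √(3.982e+20 / 6e+08) m/s ≈ 8.147e+05 m/s = 814.7 km/s.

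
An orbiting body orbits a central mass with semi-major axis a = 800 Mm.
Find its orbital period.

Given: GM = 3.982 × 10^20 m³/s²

Convert to SI: a = 800 Mm = 8e+08 m.
Kepler's third law: T = 2π √(a³ / GM).
Substituting a = 8e+08 m and GM = 3.982e+20 m³/s²:
T = 2π √((8e+08)³ / 3.982e+20) s
T ≈ 7125 s = 1.979 hours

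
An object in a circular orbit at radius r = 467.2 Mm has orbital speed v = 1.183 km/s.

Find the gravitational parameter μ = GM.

Convert to SI: r = 467.2 Mm = 4.672e+08 m; v = 1.183 km/s = 1183 m/s.
For a circular orbit v² = GM/r, so GM = v² · r.
GM = (1183)² · 4.672e+08 m³/s² ≈ 6.538e+14 m³/s² = 6.538 × 10^14 m³/s².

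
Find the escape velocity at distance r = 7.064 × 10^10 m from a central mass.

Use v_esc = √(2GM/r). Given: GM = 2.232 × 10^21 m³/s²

Escape velocity comes from setting total energy to zero: ½v² − GM/r = 0 ⇒ v_esc = √(2GM / r).
v_esc = √(2 · 2.232e+21 / 7.064e+10) m/s ≈ 2.514e+05 m/s = 251.4 km/s.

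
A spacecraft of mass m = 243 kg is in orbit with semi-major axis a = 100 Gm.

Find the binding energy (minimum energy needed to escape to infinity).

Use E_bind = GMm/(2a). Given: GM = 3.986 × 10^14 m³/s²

Convert to SI: a = 100 Gm = 1e+11 m.
Total orbital energy is E = −GMm/(2a); binding energy is E_bind = −E = GMm/(2a).
E_bind = 3.986e+14 · 243 / (2 · 1e+11) J ≈ 4.843e+05 J = 484.3 kJ.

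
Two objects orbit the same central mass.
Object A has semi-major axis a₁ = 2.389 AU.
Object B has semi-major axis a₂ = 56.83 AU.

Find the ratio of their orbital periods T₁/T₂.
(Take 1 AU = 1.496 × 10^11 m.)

Convert to SI: a₁ = 2.389 AU = 3.57394e+11 m; a₂ = 56.83 AU = 8.50177e+12 m.
From Kepler's third law, (T₁/T₂)² = (a₁/a₂)³, so T₁/T₂ = (a₁/a₂)^(3/2).
a₁/a₂ = 3.57394e+11 / 8.50177e+12 = 0.0420377.
T₁/T₂ = (0.0420377)^(3/2) ≈ 0.008619.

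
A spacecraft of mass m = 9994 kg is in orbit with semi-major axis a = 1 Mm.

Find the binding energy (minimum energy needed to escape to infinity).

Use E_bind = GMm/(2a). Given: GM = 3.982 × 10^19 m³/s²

Convert to SI: a = 1 Mm = 1e+06 m.
Total orbital energy is E = −GMm/(2a); binding energy is E_bind = −E = GMm/(2a).
E_bind = 3.982e+19 · 9994 / (2 · 1e+06) J ≈ 1.99e+17 J = 199 PJ.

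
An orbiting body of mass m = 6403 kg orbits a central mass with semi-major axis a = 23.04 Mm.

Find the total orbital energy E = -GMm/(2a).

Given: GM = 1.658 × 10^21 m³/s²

Convert to SI: a = 23.04 Mm = 2.304e+07 m.
E = −GMm / (2a).
E = −1.658e+21 · 6403 / (2 · 2.304e+07) J ≈ -2.304e+17 J = -230.4 PJ.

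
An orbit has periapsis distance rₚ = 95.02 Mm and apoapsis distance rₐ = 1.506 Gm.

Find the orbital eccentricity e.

Convert to SI: rₚ = 95.02 Mm = 9.502e+07 m; rₐ = 1.506 Gm = 1.506e+09 m.
e = (rₐ − rₚ) / (rₐ + rₚ).
e = (1.506e+09 − 9.502e+07) / (1.506e+09 + 9.502e+07) = 1.41098e+09 / 1.60102e+09 ≈ 0.8813.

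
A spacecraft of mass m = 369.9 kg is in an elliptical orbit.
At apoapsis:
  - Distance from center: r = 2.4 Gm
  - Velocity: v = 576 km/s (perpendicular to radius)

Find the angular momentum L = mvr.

Convert to SI: r = 2.4 Gm = 2.4e+09 m; v = 576 km/s = 576000 m/s.
Since v is perpendicular to r, L = m · v · r.
L = 369.9 · 576000 · 2.4e+09 kg·m²/s ≈ 5.113e+17 kg·m²/s.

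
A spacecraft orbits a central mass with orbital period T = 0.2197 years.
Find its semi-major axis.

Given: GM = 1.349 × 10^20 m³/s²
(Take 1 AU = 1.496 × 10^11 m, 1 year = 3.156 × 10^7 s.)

Convert to SI: T = 0.2197 years = 6.93373e+06 s.
Invert Kepler's third law: a = (GM · T² / (4π²))^(1/3).
Substituting T = 6.93373e+06 s and GM = 1.349e+20 m³/s²:
a = (1.349e+20 · (6.93373e+06)² / (4π²))^(1/3) m
a ≈ 5.477e+10 m = 0.3661 AU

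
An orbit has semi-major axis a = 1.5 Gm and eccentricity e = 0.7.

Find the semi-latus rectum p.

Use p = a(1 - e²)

Convert to SI: a = 1.5 Gm = 1.5e+09 m.
p = a (1 − e²).
p = 1.5e+09 · (1 − (0.7)²) = 1.5e+09 · 0.51 ≈ 7.65e+08 m = 765 Mm.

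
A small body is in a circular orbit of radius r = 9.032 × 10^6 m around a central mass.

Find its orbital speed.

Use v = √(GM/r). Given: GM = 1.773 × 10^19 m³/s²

For a circular orbit, gravity supplies the centripetal force, so v = √(GM / r).
v = √(1.773e+19 / 9.032e+06) m/s ≈ 1.401e+06 m/s = 1401 km/s.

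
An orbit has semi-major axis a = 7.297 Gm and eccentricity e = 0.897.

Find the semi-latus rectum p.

Convert to SI: a = 7.297 Gm = 7.297e+09 m.
p = a (1 − e²).
p = 7.297e+09 · (1 − (0.897)²) = 7.297e+09 · 0.195391 ≈ 1.426e+09 m = 1.426 Gm.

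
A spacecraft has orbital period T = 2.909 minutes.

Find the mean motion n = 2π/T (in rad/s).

Convert to SI: T = 2.909 minutes = 174.54 s.
n = 2π / T.
n = 2π / 174.54 s ≈ 0.036 rad/s.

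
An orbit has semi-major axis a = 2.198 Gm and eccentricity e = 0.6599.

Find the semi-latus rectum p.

Convert to SI: a = 2.198 Gm = 2.198e+09 m.
p = a (1 − e²).
p = 2.198e+09 · (1 − (0.6599)²) = 2.198e+09 · 0.564532 ≈ 1.241e+09 m = 1.241 Gm.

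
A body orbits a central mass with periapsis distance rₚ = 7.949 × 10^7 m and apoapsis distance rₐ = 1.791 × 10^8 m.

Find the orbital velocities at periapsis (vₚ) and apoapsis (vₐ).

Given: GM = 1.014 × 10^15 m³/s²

Use the vis-viva equation v² = GM(2/r − 1/a) with a = (rₚ + rₐ)/2 = (7.949e+07 + 1.791e+08)/2 = 1.29295e+08 m.
vₚ = √(GM · (2/rₚ − 1/a)) = √(1.014e+15 · (2/7.949e+07 − 1/1.29295e+08)) m/s ≈ 4204 m/s = 4.204 km/s.
vₐ = √(GM · (2/rₐ − 1/a)) = √(1.014e+15 · (2/1.791e+08 − 1/1.29295e+08)) m/s ≈ 1866 m/s = 1.866 km/s.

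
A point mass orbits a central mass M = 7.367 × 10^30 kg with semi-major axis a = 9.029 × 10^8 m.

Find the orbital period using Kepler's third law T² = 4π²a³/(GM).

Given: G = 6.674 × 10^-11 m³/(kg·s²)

GM = G · M = 6.674e-11 · 7.367e+30 = 4.91674e+20 m³/s².
Kepler's third law: T = 2π √(a³ / GM).
Substituting a = 9.029e+08 m and GM = 4.91674e+20 m³/s²:
T = 2π √((9.029e+08)³ / 4.91674e+20) s
T ≈ 7688 s = 2.135 hours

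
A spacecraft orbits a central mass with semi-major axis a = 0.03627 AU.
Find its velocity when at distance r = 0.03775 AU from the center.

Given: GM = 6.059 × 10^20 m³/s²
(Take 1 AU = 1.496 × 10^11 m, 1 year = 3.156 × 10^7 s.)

Convert to SI: a = 0.03627 AU = 5.42599e+09 m; r = 0.03775 AU = 5.6474e+09 m.
Vis-viva: v = √(GM · (2/r − 1/a)).
2/r − 1/a = 2/5.6474e+09 − 1/5.42599e+09 = 1.69847e-10 m⁻¹.
v = √(6.059e+20 · 1.69847e-10) m/s ≈ 3.208e+05 m/s = 67.68 AU/year.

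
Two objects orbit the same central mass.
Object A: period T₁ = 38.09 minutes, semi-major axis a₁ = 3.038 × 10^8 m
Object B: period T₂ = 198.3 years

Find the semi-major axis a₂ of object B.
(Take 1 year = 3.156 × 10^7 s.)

Convert to SI: T₁ = 38.09 minutes = 2285.4 s; T₂ = 198.3 years = 6.25835e+09 s.
Kepler's third law: (T₁/T₂)² = (a₁/a₂)³ ⇒ a₂ = a₁ · (T₂/T₁)^(2/3).
T₂/T₁ = 6.25835e+09 / 2285.4 = 2.7384e+06.
a₂ = 3.038e+08 · (2.7384e+06)^(2/3) m ≈ 5.946e+12 m = 5.946 × 10^12 m.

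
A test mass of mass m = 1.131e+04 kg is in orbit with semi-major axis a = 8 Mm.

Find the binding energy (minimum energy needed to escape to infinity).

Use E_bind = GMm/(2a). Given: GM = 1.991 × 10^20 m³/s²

Convert to SI: a = 8 Mm = 8e+06 m.
Total orbital energy is E = −GMm/(2a); binding energy is E_bind = −E = GMm/(2a).
E_bind = 1.991e+20 · 1.131e+04 / (2 · 8e+06) J ≈ 1.407e+17 J = 140.7 PJ.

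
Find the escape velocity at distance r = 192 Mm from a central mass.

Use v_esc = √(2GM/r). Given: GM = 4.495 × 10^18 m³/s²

Convert to SI: r = 192 Mm = 1.92e+08 m.
Escape velocity comes from setting total energy to zero: ½v² − GM/r = 0 ⇒ v_esc = √(2GM / r).
v_esc = √(2 · 4.495e+18 / 1.92e+08) m/s ≈ 2.164e+05 m/s = 216.4 km/s.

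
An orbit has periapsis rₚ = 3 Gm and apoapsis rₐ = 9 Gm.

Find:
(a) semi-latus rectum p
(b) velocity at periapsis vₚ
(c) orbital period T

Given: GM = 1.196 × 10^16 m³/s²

Convert to SI: rₚ = 3 Gm = 3e+09 m; rₐ = 9 Gm = 9e+09 m.
(a) From a = (rₚ + rₐ)/2 = 6e+09 m and e = (rₐ − rₚ)/(rₐ + rₚ) = 0.5, p = a(1 − e²) = 6e+09 · (1 − (0.5)²) ≈ 4.5e+09 m
(b) With a = (rₚ + rₐ)/2 = 6e+09 m, vₚ = √(GM (2/rₚ − 1/a)) = √(1.196e+16 · (2/3e+09 − 1/6e+09)) m/s ≈ 2445 m/s
(c) With a = (rₚ + rₐ)/2 = 6e+09 m, T = 2π √(a³/GM) = 2π √((6e+09)³/1.196e+16) s ≈ 2.67e+07 s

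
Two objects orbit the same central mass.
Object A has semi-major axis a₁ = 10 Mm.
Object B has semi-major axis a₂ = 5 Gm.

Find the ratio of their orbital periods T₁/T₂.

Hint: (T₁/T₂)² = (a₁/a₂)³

Convert to SI: a₁ = 10 Mm = 1e+07 m; a₂ = 5 Gm = 5e+09 m.
From Kepler's third law, (T₁/T₂)² = (a₁/a₂)³, so T₁/T₂ = (a₁/a₂)^(3/2).
a₁/a₂ = 1e+07 / 5e+09 = 0.002.
T₁/T₂ = (0.002)^(3/2) ≈ 8.944e-05.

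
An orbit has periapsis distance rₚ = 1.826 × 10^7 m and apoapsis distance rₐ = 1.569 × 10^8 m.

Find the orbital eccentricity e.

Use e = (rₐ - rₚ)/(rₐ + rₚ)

e = (rₐ − rₚ) / (rₐ + rₚ).
e = (1.569e+08 − 1.826e+07) / (1.569e+08 + 1.826e+07) = 1.3864e+08 / 1.7516e+08 ≈ 0.7915.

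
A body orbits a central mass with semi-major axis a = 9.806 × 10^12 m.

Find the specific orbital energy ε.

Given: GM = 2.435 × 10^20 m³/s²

ε = −GM / (2a).
ε = −2.435e+20 / (2 · 9.806e+12) J/kg ≈ -1.242e+07 J/kg = -12.42 MJ/kg.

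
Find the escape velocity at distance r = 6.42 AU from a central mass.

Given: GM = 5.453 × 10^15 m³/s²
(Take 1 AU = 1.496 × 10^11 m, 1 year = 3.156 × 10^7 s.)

Convert to SI: r = 6.42 AU = 9.60432e+11 m.
Escape velocity comes from setting total energy to zero: ½v² − GM/r = 0 ⇒ v_esc = √(2GM / r).
v_esc = √(2 · 5.453e+15 / 9.60432e+11) m/s ≈ 106.6 m/s = 0.02248 AU/year.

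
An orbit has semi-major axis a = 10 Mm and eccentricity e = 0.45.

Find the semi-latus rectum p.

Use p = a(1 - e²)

Convert to SI: a = 10 Mm = 1e+07 m.
p = a (1 − e²).
p = 1e+07 · (1 − (0.45)²) = 1e+07 · 0.7975 ≈ 7.975e+06 m = 7.975 Mm.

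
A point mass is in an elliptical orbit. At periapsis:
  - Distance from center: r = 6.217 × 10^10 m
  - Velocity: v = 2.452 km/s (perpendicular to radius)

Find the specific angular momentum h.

Convert to SI: v = 2.452 km/s = 2452 m/s.
With v perpendicular to r, h = r · v.
h = 6.217e+10 · 2452 m²/s ≈ 1.524e+14 m²/s.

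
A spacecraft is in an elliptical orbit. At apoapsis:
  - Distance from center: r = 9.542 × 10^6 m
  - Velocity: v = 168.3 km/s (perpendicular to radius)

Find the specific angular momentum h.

Convert to SI: v = 168.3 km/s = 168300 m/s.
With v perpendicular to r, h = r · v.
h = 9.542e+06 · 168300 m²/s ≈ 1.606e+12 m²/s.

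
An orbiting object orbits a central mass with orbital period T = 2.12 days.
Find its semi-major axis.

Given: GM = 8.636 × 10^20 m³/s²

Convert to SI: T = 2.12 days = 183168 s.
Invert Kepler's third law: a = (GM · T² / (4π²))^(1/3).
Substituting T = 183168 s and GM = 8.636e+20 m³/s²:
a = (8.636e+20 · (183168)² / (4π²))^(1/3) m
a ≈ 9.02e+09 m = 9.02 × 10^9 m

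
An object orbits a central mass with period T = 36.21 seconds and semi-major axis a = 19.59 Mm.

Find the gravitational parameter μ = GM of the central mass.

Convert to SI: a = 19.59 Mm = 1.959e+07 m.
GM = 4π² · a³ / T².
GM = 4π² · (1.959e+07)³ / (36.21)² m³/s² ≈ 2.264e+20 m³/s² = 2.264 × 10^20 m³/s².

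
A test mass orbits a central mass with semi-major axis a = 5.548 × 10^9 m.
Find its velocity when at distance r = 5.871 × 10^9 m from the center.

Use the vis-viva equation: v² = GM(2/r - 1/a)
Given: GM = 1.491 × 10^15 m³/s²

Vis-viva: v = √(GM · (2/r − 1/a)).
2/r − 1/a = 2/5.871e+09 − 1/5.548e+09 = 1.60412e-10 m⁻¹.
v = √(1.491e+15 · 1.60412e-10) m/s ≈ 489.1 m/s = 489.1 m/s.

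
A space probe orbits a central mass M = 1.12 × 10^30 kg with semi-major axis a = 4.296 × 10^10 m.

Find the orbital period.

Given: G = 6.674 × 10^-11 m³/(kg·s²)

GM = G · M = 6.674e-11 · 1.12e+30 = 7.47488e+19 m³/s².
Kepler's third law: T = 2π √(a³ / GM).
Substituting a = 4.296e+10 m and GM = 7.47488e+19 m³/s²:
T = 2π √((4.296e+10)³ / 7.47488e+19) s
T ≈ 6.471e+06 s = 74.9 days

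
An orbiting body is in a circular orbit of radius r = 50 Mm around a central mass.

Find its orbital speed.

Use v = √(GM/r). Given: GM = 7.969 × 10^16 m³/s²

Convert to SI: r = 50 Mm = 5e+07 m.
For a circular orbit, gravity supplies the centripetal force, so v = √(GM / r).
v = √(7.969e+16 / 5e+07) m/s ≈ 3.992e+04 m/s = 39.92 km/s.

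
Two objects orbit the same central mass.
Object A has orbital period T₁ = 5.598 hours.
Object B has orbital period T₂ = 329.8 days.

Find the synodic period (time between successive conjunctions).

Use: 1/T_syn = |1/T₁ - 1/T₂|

Convert to SI: T₁ = 5.598 hours = 20152.8 s; T₂ = 329.8 days = 2.84947e+07 s.
T_syn = |T₁ · T₂ / (T₁ − T₂)|.
T_syn = |20152.8 · 2.84947e+07 / (20152.8 − 2.84947e+07)| s ≈ 2.017e+04 s = 5.602 hours.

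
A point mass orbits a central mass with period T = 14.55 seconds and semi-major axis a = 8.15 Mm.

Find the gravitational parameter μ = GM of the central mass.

Convert to SI: a = 8.15 Mm = 8.15e+06 m.
GM = 4π² · a³ / T².
GM = 4π² · (8.15e+06)³ / (14.55)² m³/s² ≈ 1.01e+20 m³/s² = 1.01 × 10^20 m³/s².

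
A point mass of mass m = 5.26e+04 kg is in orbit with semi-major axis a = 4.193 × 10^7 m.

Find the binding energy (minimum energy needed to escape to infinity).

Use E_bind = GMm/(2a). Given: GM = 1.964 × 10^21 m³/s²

Total orbital energy is E = −GMm/(2a); binding energy is E_bind = −E = GMm/(2a).
E_bind = 1.964e+21 · 5.26e+04 / (2 · 4.193e+07) J ≈ 1.232e+18 J = 1.232 EJ.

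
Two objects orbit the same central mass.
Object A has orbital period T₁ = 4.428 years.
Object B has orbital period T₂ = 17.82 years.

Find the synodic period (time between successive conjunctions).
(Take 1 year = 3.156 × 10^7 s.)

Convert to SI: T₁ = 4.428 years = 1.39748e+08 s; T₂ = 17.82 years = 5.62399e+08 s.
T_syn = |T₁ · T₂ / (T₁ − T₂)|.
T_syn = |1.39748e+08 · 5.62399e+08 / (1.39748e+08 − 5.62399e+08)| s ≈ 1.86e+08 s = 5.892 years.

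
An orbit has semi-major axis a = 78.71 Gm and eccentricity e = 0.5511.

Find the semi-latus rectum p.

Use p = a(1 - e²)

Convert to SI: a = 78.71 Gm = 7.871e+10 m.
p = a (1 − e²).
p = 7.871e+10 · (1 − (0.5511)²) = 7.871e+10 · 0.696289 ≈ 5.48e+10 m = 54.8 Gm.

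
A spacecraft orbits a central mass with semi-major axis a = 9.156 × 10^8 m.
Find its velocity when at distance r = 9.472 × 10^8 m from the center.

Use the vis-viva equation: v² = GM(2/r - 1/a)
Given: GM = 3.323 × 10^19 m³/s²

Vis-viva: v = √(GM · (2/r − 1/a)).
2/r − 1/a = 2/9.472e+08 − 1/9.156e+08 = 1.01931e-09 m⁻¹.
v = √(3.323e+19 · 1.01931e-09) m/s ≈ 1.84e+05 m/s = 184 km/s.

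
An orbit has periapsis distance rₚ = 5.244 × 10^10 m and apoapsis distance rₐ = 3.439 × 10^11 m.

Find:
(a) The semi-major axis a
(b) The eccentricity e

(a) a = (rₚ + rₐ) / 2 = (5.244e+10 + 3.439e+11) / 2 ≈ 1.982e+11 m = 1.982 × 10^11 m.
(b) e = (rₐ − rₚ) / (rₐ + rₚ) = (3.439e+11 − 5.244e+10) / (3.439e+11 + 5.244e+10) ≈ 0.7354.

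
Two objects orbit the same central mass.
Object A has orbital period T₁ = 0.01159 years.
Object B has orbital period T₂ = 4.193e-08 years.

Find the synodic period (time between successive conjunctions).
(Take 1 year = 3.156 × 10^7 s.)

Convert to SI: T₁ = 0.01159 years = 365780 s; T₂ = 4.193e-08 years = 1.32331 s.
T_syn = |T₁ · T₂ / (T₁ − T₂)|.
T_syn = |365780 · 1.32331 / (365780 − 1.32331)| s ≈ 1.323 s = 4.193e-08 years.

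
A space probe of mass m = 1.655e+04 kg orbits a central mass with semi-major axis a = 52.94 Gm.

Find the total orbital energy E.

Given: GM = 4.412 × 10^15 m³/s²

Convert to SI: a = 52.94 Gm = 5.294e+10 m.
E = −GMm / (2a).
E = −4.412e+15 · 1.655e+04 / (2 · 5.294e+10) J ≈ -6.896e+08 J = -689.6 MJ.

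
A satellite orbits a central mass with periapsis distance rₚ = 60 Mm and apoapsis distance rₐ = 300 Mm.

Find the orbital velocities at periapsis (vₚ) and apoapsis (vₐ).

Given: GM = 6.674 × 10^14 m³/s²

Convert to SI: rₚ = 60 Mm = 6e+07 m; rₐ = 300 Mm = 3e+08 m.
Use the vis-viva equation v² = GM(2/r − 1/a) with a = (rₚ + rₐ)/2 = (6e+07 + 3e+08)/2 = 1.8e+08 m.
vₚ = √(GM · (2/rₚ − 1/a)) = √(6.674e+14 · (2/6e+07 − 1/1.8e+08)) m/s ≈ 4306 m/s = 4.306 km/s.
vₐ = √(GM · (2/rₐ − 1/a)) = √(6.674e+14 · (2/3e+08 − 1/1.8e+08)) m/s ≈ 861.1 m/s = 861.1 m/s.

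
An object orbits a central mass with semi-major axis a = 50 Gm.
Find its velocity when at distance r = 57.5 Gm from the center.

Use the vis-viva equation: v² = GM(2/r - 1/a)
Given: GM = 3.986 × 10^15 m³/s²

Convert to SI: a = 50 Gm = 5e+10 m; r = 57.5 Gm = 5.75e+10 m.
Vis-viva: v = √(GM · (2/r − 1/a)).
2/r − 1/a = 2/5.75e+10 − 1/5e+10 = 1.47826e-11 m⁻¹.
v = √(3.986e+15 · 1.47826e-11) m/s ≈ 242.7 m/s = 242.7 m/s.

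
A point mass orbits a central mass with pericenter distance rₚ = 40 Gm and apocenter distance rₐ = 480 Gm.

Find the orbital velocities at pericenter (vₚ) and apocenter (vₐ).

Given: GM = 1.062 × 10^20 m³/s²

Convert to SI: rₚ = 40 Gm = 4e+10 m; rₐ = 480 Gm = 4.8e+11 m.
Use the vis-viva equation v² = GM(2/r − 1/a) with a = (rₚ + rₐ)/2 = (4e+10 + 4.8e+11)/2 = 2.6e+11 m.
vₚ = √(GM · (2/rₚ − 1/a)) = √(1.062e+20 · (2/4e+10 − 1/2.6e+11)) m/s ≈ 7.001e+04 m/s = 70.01 km/s.
vₐ = √(GM · (2/rₐ − 1/a)) = √(1.062e+20 · (2/4.8e+11 − 1/2.6e+11)) m/s ≈ 5834 m/s = 5.834 km/s.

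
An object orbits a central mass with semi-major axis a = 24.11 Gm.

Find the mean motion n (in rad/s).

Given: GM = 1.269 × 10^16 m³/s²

Convert to SI: a = 24.11 Gm = 2.411e+10 m.
n = √(GM / a³).
n = √(1.269e+16 / (2.411e+10)³) rad/s ≈ 3.009e-08 rad/s.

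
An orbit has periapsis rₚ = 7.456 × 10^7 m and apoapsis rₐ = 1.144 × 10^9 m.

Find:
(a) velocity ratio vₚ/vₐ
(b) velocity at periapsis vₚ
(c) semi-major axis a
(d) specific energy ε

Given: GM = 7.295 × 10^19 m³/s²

(a) Conservation of angular momentum (rₚvₚ = rₐvₐ) gives vₚ/vₐ = rₐ/rₚ = 1.144e+09/7.456e+07 ≈ 15.34
(b) With a = (rₚ + rₐ)/2 = 6.0928e+08 m, vₚ = √(GM (2/rₚ − 1/a)) = √(7.295e+19 · (2/7.456e+07 − 1/6.0928e+08)) m/s ≈ 1.355e+06 m/s
(c) a = (rₚ + rₐ)/2 = (7.456e+07 + 1.144e+09)/2 ≈ 6.093e+08 m
(d) With a = (rₚ + rₐ)/2 = 6.0928e+08 m, ε = −GM/(2a) = −7.295e+19/(2 · 6.0928e+08) J/kg ≈ -5.987e+10 J/kg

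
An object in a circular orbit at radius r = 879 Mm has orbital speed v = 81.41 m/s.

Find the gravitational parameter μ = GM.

Convert to SI: r = 879 Mm = 8.79e+08 m.
For a circular orbit v² = GM/r, so GM = v² · r.
GM = (81.41)² · 8.79e+08 m³/s² ≈ 5.826e+12 m³/s² = 5.826 × 10^12 m³/s².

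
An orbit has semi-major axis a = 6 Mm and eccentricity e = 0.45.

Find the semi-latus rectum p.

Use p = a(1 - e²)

Convert to SI: a = 6 Mm = 6e+06 m.
p = a (1 − e²).
p = 6e+06 · (1 − (0.45)²) = 6e+06 · 0.7975 ≈ 4.785e+06 m = 4.785 Mm.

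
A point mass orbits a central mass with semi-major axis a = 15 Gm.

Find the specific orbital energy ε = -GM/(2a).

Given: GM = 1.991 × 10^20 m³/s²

Convert to SI: a = 15 Gm = 1.5e+10 m.
ε = −GM / (2a).
ε = −1.991e+20 / (2 · 1.5e+10) J/kg ≈ -6.637e+09 J/kg = -6.637 GJ/kg.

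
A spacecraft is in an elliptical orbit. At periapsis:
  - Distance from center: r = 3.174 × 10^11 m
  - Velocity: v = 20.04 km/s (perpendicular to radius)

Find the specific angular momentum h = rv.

Convert to SI: v = 20.04 km/s = 20040 m/s.
With v perpendicular to r, h = r · v.
h = 3.174e+11 · 20040 m²/s ≈ 6.361e+15 m²/s.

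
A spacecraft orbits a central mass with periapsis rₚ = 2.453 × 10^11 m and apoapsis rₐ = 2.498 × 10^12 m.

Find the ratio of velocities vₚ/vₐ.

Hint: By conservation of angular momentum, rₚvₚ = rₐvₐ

Conservation of angular momentum gives rₚvₚ = rₐvₐ, so vₚ/vₐ = rₐ/rₚ.
vₚ/vₐ = 2.498e+12 / 2.453e+11 ≈ 10.18.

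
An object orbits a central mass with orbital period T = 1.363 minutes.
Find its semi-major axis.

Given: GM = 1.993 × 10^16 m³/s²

Convert to SI: T = 1.363 minutes = 81.78 s.
Invert Kepler's third law: a = (GM · T² / (4π²))^(1/3).
Substituting T = 81.78 s and GM = 1.993e+16 m³/s²:
a = (1.993e+16 · (81.78)² / (4π²))^(1/3) m
a ≈ 1.5e+06 m = 1.5 Mm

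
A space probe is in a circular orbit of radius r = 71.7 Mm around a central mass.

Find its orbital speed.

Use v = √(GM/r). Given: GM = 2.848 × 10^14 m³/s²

Convert to SI: r = 71.7 Mm = 7.17e+07 m.
For a circular orbit, gravity supplies the centripetal force, so v = √(GM / r).
v = √(2.848e+14 / 7.17e+07) m/s ≈ 1993 m/s = 1.993 km/s.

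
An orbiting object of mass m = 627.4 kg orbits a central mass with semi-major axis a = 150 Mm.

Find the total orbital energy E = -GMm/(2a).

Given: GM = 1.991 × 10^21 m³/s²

Convert to SI: a = 150 Mm = 1.5e+08 m.
E = −GMm / (2a).
E = −1.991e+21 · 627.4 / (2 · 1.5e+08) J ≈ -4.164e+15 J = -4.164 PJ.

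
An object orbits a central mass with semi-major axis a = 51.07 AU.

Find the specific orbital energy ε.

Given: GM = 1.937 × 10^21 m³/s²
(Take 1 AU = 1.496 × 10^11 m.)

Convert to SI: a = 51.07 AU = 7.64007e+12 m.
ε = −GM / (2a).
ε = −1.937e+21 / (2 · 7.64007e+12) J/kg ≈ -1.268e+08 J/kg = -126.8 MJ/kg.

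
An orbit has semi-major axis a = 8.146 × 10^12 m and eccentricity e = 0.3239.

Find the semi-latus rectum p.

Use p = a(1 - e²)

p = a (1 − e²).
p = 8.146e+12 · (1 − (0.3239)²) = 8.146e+12 · 0.895089 ≈ 7.291e+12 m = 7.291 × 10^12 m.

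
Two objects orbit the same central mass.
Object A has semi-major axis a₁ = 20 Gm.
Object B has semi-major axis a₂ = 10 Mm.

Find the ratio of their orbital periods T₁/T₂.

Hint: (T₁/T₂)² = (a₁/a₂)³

Convert to SI: a₁ = 20 Gm = 2e+10 m; a₂ = 10 Mm = 1e+07 m.
From Kepler's third law, (T₁/T₂)² = (a₁/a₂)³, so T₁/T₂ = (a₁/a₂)^(3/2).
a₁/a₂ = 2e+10 / 1e+07 = 2000.
T₁/T₂ = (2000)^(3/2) ≈ 8.944e+04.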